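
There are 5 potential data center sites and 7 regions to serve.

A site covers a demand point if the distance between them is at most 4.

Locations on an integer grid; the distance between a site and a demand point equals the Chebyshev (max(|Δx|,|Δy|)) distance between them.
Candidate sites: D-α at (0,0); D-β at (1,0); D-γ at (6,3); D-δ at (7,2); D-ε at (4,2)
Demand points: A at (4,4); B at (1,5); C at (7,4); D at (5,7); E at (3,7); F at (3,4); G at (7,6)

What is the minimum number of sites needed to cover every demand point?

Coverage sets (demand points within 4 of each site):
  D-α: {A, F}
  D-β: {A, F}
  D-γ: {A, C, D, E, F, G}
  D-δ: {A, C, F, G}
  D-ε: {A, B, C, F, G}
No single site covers all 7 demand points.
But {D-γ, D-ε} covers everything, so the minimum is 2.

2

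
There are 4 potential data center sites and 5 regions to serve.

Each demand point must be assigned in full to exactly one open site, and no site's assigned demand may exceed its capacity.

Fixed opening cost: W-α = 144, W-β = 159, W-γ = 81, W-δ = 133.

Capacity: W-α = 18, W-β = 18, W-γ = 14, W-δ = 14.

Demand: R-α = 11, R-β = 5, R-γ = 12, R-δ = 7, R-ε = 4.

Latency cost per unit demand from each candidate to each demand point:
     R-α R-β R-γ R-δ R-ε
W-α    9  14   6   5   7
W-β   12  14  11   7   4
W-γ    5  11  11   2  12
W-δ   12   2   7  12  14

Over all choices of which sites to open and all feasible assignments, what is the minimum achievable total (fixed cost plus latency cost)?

607

Open {W-α, W-γ, W-δ}; cheapest assignment that respects the capacities:
  W-α (cap 18, load 16): R-γ, R-ε — cost 12×6 + 4×7 = 100
  W-γ (cap 14, load 11): R-α — cost 11×5 = 55
  W-δ (cap 14, load 12): R-β, R-δ — cost 5×2 + 7×12 = 94
  Shipping 249, fixed 358 → total 607.
  Any other capacity-feasible assignment to {W-α, W-γ, W-δ} ships for at least 249.
Compare {W-α, W-β, W-γ}: its best feasible assignment gives total 646.
Compare {W-β, W-γ, W-δ}: its best feasible assignment gives total 647.
Every other set of open sites that can feasibly serve all demand totals ≥ 646 even under its best assignment. Minimum: 607.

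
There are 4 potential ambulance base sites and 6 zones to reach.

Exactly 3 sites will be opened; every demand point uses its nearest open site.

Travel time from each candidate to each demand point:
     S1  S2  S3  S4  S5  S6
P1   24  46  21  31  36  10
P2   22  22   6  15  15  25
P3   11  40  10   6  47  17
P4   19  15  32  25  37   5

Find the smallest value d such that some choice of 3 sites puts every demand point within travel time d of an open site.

15

Open {P2, P3, P4}.
  Farthest demand point is S2 at travel time 15 (to P4); all others are ≤ 15.
With {P1, P2, P4} the worst case is 19.
With {P1, P2, P3} the worst case is 22.
No size-3 selection achieves below 15.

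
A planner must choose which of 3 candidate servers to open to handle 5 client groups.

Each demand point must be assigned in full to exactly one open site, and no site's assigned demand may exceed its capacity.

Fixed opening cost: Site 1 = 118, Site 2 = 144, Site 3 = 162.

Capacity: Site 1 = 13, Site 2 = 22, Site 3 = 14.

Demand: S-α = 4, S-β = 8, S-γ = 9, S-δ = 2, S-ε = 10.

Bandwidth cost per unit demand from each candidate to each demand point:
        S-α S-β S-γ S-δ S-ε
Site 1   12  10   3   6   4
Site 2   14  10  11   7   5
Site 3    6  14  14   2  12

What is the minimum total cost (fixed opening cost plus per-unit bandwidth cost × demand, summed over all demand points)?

481

Open {Site 1, Site 2}; cheapest assignment that respects the capacities:
  Site 1 (cap 13, load 13): S-α, S-γ — cost 4×12 + 9×3 = 75
  Site 2 (cap 22, load 20): S-β, S-δ, S-ε — cost 8×10 + 2×7 + 10×5 = 144
  Shipping 219, fixed 262 → total 481.
  Any other capacity-feasible assignment to {Site 1, Site 2} ships for at least 219.
Compare {Site 2, Site 3}: its best feasible assignment gives total 595.
Compare {Site 1, Site 2, Site 3}: its best feasible assignment gives total 609.
Every other set of open sites that can feasibly serve all demand totals ≥ 595 even under its best assignment. Minimum: 481.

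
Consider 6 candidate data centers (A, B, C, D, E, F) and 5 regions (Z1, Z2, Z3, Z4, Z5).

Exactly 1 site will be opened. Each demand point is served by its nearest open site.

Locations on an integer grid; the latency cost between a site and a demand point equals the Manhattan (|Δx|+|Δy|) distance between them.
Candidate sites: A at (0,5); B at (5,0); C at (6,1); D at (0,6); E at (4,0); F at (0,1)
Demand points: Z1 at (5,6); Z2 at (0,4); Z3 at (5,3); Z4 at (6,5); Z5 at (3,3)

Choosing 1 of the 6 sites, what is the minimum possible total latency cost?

Open {A}.
  Z1→A 6, Z2→A 1, Z3→A 7, Z4→A 6, Z5→A 5  ⇒ total 25.
Compare {C}: total 27.
Compare {D}: total 28.
No size-1 selection does better; minimum is 25.

25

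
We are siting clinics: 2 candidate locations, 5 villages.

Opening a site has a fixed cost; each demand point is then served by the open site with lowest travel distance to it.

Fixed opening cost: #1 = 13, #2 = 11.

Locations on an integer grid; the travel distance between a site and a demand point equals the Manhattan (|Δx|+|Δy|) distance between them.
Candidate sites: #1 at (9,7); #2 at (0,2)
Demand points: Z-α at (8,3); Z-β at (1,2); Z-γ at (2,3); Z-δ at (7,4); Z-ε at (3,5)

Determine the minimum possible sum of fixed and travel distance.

Open {#2}: assign each demand point to its cheapest open site.
  Z-α→#2 9, Z-β→#2 1, Z-γ→#2 3, Z-δ→#2 9, Z-ε→#2 6
  travel distance 28, fixed 11 → total 39.
Compare {#1, #2}: travel distance 20 + fixed 24 = 44.
Compare {#1}: travel distance 42 + fixed 13 = 55.

39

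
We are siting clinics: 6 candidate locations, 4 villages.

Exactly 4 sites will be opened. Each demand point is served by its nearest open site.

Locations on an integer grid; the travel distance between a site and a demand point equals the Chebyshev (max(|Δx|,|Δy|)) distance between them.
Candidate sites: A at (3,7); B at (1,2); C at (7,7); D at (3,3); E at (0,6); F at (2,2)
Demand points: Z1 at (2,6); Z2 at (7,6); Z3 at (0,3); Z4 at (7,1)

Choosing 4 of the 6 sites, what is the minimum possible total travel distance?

7

Open {A, B, C, D}.
  Z1→A 1, Z2→C 1, Z3→B 1, Z4→D 4  ⇒ total 7.
Compare {A, B, C, F}: total 8.
Compare {A, C, D, F}: total 8.
No size-4 selection does better; minimum is 7.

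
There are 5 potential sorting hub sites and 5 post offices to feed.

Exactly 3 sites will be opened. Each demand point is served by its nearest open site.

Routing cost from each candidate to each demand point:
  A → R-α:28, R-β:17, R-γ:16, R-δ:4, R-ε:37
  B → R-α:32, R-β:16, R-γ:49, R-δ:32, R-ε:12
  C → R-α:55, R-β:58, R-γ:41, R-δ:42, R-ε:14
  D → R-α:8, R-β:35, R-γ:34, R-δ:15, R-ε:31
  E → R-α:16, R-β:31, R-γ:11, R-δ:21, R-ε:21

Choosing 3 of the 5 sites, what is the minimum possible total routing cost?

56

Open {A, B, D}.
  R-α→D 8, R-β→B 16, R-γ→A 16, R-δ→A 4, R-ε→B 12  ⇒ total 56.
Compare {A, B, E}: total 59.
Compare {A, C, D}: total 59.
No size-3 selection does better; minimum is 56.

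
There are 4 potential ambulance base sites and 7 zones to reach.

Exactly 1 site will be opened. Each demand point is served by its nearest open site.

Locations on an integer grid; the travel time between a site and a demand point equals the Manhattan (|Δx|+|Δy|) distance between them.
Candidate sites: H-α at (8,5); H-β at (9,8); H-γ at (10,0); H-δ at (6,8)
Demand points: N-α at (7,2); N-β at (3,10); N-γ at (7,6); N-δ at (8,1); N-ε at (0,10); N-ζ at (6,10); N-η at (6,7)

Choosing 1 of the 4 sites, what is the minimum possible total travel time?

35

Open {H-δ}.
  N-α→H-δ 7, N-β→H-δ 5, N-γ→H-δ 3, N-δ→H-δ 9, N-ε→H-δ 8, N-ζ→H-δ 2, N-η→H-δ 1  ⇒ total 35.
Compare {H-α}: total 44.
Compare {H-β}: total 48.
No size-1 selection does better; minimum is 35.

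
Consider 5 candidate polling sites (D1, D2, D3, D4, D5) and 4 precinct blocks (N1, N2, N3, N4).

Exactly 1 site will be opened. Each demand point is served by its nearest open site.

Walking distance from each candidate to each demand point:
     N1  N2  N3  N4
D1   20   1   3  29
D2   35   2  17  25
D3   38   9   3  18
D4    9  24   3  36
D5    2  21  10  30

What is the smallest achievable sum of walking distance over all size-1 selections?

Open {D1}.
  N1→D1 20, N2→D1 1, N3→D1 3, N4→D1 29  ⇒ total 53.
Compare {D5}: total 63.
Compare {D3}: total 68.
No size-1 selection does better; minimum is 53.

53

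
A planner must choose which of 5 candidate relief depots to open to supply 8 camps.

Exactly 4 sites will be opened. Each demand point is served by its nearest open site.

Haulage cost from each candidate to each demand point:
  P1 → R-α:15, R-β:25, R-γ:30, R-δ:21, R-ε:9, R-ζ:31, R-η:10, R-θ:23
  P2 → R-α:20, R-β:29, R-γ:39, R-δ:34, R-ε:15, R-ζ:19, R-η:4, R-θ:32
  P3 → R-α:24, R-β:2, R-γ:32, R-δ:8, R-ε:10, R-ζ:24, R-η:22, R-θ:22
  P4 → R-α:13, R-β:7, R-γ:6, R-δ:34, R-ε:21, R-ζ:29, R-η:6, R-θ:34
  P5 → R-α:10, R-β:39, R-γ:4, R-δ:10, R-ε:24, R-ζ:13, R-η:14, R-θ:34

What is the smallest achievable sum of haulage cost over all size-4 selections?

72

Open {P1, P2, P3, P5}.
  R-α→P5 10, R-β→P3 2, R-γ→P5 4, R-δ→P3 8, R-ε→P1 9, R-ζ→P5 13, R-η→P2 4, R-θ→P3 22  ⇒ total 72.
Compare {P2, P3, P4, P5}: total 73.
Compare {P1, P3, P4, P5}: total 74.
No size-4 selection does better; minimum is 72.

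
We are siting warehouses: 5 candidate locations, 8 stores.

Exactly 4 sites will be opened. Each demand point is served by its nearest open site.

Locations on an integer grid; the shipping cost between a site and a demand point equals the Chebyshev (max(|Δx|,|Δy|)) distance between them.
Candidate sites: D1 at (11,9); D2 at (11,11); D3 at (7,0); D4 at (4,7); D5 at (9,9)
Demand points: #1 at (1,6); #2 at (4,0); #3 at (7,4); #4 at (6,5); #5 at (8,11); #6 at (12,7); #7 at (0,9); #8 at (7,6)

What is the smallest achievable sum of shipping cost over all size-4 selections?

Open {D1, D3, D4, D5}.
  #1→D4 3, #2→D3 3, #3→D4 3, #4→D4 2, #5→D5 2, #6→D1 2, #7→D4 4, #8→D4 3  ⇒ total 22.
Compare {D1, D2, D3, D4}: total 23.
Compare {D2, D3, D4, D5}: total 23.
No size-4 selection does better; minimum is 22.

22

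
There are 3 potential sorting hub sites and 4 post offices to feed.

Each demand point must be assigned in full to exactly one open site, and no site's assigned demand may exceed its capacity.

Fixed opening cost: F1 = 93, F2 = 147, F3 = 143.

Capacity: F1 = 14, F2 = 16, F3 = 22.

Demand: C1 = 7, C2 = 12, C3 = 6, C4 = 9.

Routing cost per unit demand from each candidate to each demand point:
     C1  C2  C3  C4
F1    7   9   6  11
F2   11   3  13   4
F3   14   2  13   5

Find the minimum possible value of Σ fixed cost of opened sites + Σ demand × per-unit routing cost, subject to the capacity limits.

390

Open {F1, F3}; cheapest assignment that respects the capacities:
  F1 (cap 14, load 13): C1, C3 — cost 7×7 + 6×6 = 85
  F3 (cap 22, load 21): C2, C4 — cost 12×2 + 9×5 = 69
  Shipping 154, fixed 236 → total 390.
  Any other capacity-feasible assignment to {F1, F3} ships for at least 154.
Compare {F2, F3}: its best feasible assignment gives total 505.
Compare {F1, F2, F3}: its best feasible assignment gives total 528.
Every other set of open sites that can feasibly serve all demand totals ≥ 505 even under its best assignment. Minimum: 390.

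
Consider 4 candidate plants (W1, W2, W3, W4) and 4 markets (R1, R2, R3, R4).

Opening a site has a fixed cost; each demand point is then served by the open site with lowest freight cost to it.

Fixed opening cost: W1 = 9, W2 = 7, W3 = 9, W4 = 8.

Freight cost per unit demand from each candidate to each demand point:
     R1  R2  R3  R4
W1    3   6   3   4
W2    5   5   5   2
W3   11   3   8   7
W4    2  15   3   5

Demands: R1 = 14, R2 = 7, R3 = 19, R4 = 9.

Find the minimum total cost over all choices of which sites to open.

Open {W2, W3, W4}: assign each demand point to its cheapest open site.
  R1→W4 14×2=28, R2→W3 7×3=21, R3→W4 19×3=57, R4→W2 9×2=18
  freight cost 124, fixed 24 → total 148.
Compare {W2, W4}: freight cost 138 + fixed 15 = 153.
Compare {W1, W2, W3, W4}: freight cost 124 + fixed 33 = 157.
Compare {W1, W2, W4}: freight cost 138 + fixed 24 = 162.
All other subsets cost ≥ 153. Minimum total cost: 148.

148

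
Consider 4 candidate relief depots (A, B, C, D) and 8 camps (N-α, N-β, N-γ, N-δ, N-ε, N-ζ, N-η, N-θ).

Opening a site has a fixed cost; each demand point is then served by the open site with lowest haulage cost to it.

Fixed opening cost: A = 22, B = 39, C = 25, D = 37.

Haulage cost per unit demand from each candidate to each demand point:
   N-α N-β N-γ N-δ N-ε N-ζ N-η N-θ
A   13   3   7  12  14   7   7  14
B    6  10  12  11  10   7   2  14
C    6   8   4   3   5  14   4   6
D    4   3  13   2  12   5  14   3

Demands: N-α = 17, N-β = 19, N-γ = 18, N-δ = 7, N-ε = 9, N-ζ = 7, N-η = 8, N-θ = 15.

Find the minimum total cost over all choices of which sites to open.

Open {C, D}: assign each demand point to its cheapest open site.
  N-α→D 17×4=68, N-β→D 19×3=57, N-γ→C 18×4=72, N-δ→D 7×2=14, N-ε→C 9×5=45, N-ζ→D 7×5=35, N-η→C 8×4=32, N-θ→D 15×3=45
  haulage cost 368, fixed 62 → total 430.
Compare {A, C, D}: haulage cost 368 + fixed 84 = 452.
Compare {B, C, D}: haulage cost 352 + fixed 101 = 453.
Compare {A, B, C, D}: haulage cost 352 + fixed 123 = 475.
All other subsets cost ≥ 452. Minimum total cost: 430.

430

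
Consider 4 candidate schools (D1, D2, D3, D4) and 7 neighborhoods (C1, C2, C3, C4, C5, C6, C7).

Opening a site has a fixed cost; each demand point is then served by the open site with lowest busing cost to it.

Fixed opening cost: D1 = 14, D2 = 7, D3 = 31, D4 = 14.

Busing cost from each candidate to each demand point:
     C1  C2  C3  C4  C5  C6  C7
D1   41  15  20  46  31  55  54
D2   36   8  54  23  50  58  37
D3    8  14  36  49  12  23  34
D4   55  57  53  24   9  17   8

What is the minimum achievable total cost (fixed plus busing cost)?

156

Open {D1, D2, D4}: assign each demand point to its cheapest open site.
  C1→D2 36, C2→D2 8, C3→D1 20, C4→D2 23, C5→D4 9, C6→D4 17, C7→D4 8
  busing cost 121, fixed 35 → total 156.
Compare {D1, D3, D4}: busing cost 100 + fixed 59 = 159.
Compare {D1, D2, D3, D4}: busing cost 93 + fixed 66 = 159.
Compare {D3, D4}: busing cost 116 + fixed 45 = 161.
All other subsets cost ≥ 159. Minimum total cost: 156.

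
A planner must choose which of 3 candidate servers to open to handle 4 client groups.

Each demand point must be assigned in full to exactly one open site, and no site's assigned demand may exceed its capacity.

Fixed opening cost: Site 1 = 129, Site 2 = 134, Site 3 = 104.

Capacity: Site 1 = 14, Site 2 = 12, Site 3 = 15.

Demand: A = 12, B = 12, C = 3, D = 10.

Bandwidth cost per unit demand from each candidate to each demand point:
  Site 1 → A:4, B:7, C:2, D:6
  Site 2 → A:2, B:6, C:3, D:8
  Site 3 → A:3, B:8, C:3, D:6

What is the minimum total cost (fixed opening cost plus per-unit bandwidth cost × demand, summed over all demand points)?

Open {Site 1, Site 2, Site 3}; cheapest assignment that respects the capacities:
  Site 1 (cap 14, load 13): C, D — cost 3×2 + 10×6 = 66
  Site 2 (cap 12, load 12): B — cost 12×6 = 72
  Site 3 (cap 15, load 12): A — cost 12×3 = 36
  Shipping 174, fixed 367 → total 541.
  Any other capacity-feasible assignment to {Site 1, Site 2, Site 3} ships for at least 174.
Total demand is 37 and no other set of sites has combined capacity ≥ 37, so {Site 1, Site 2, Site 3} is the only feasible choice of open sites. Minimum: 541.

541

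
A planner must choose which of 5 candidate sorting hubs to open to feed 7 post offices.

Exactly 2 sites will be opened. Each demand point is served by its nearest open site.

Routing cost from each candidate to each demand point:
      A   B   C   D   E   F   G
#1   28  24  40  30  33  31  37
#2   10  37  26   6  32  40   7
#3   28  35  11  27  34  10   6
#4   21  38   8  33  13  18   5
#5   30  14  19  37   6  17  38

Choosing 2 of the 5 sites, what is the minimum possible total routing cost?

79

Open {#2, #5}.
  A→#2 10, B→#5 14, C→#5 19, D→#2 6, E→#5 6, F→#5 17, G→#2 7  ⇒ total 79.
Compare {#2, #4}: total 97.
Compare {#3, #5}: total 102.
No size-2 selection does better; minimum is 79.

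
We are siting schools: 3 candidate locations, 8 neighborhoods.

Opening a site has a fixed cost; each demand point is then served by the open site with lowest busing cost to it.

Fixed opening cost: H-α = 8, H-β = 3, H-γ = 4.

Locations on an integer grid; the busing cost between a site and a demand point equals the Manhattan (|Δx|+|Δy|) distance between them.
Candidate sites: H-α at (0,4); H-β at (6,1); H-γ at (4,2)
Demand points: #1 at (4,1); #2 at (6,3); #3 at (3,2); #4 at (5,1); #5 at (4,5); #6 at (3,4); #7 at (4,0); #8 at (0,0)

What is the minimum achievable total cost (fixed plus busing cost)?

Open {H-γ}: assign each demand point to its cheapest open site.
  #1→H-γ 1, #2→H-γ 3, #3→H-γ 1, #4→H-γ 2, #5→H-γ 3, #6→H-γ 3, #7→H-γ 2, #8→H-γ 6
  busing cost 21, fixed 4 → total 25.
Compare {H-β, H-γ}: busing cost 19 + fixed 7 = 26.
Compare {H-α, H-γ}: busing cost 19 + fixed 12 = 31.
Compare {H-α, H-β, H-γ}: busing cost 17 + fixed 15 = 32.
All other subsets cost ≥ 26. Minimum total cost: 25.

25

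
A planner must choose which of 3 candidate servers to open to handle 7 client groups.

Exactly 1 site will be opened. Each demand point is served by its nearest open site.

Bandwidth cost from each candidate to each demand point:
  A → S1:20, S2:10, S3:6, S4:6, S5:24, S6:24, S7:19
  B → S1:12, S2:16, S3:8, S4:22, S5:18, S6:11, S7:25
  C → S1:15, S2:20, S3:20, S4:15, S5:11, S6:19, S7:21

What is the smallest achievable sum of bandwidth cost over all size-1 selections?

109

Open {A}.
  S1→A 20, S2→A 10, S3→A 6, S4→A 6, S5→A 24, S6→A 24, S7→A 19  ⇒ total 109.
Compare {B}: total 112.
Compare {C}: total 121.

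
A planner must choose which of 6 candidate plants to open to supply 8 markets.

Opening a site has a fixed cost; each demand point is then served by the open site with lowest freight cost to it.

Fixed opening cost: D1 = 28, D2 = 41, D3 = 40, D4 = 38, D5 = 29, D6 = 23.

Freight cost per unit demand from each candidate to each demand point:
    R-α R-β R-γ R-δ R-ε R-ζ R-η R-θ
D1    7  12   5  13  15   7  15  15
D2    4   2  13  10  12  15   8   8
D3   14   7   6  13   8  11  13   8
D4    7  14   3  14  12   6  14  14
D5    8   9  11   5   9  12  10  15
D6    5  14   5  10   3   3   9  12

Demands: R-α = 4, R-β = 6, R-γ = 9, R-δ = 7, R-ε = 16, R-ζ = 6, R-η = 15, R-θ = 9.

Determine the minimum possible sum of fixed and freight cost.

Open {D2, D5, D6}: assign each demand point to its cheapest open site.
  R-α→D2 4×4=16, R-β→D2 6×2=12, R-γ→D6 9×5=45, R-δ→D5 7×5=35, R-ε→D6 16×3=48, R-ζ→D6 6×3=18, R-η→D2 15×8=120, R-θ→D2 9×8=72
  freight cost 366, fixed 93 → total 459.
Compare {D2, D6}: freight cost 401 + fixed 64 = 465.
Compare {D2, D4, D5, D6}: freight cost 348 + fixed 131 = 479.
Compare {D2, D4, D6}: freight cost 383 + fixed 102 = 485.
All other subsets cost ≥ 465. Minimum total cost: 459.

459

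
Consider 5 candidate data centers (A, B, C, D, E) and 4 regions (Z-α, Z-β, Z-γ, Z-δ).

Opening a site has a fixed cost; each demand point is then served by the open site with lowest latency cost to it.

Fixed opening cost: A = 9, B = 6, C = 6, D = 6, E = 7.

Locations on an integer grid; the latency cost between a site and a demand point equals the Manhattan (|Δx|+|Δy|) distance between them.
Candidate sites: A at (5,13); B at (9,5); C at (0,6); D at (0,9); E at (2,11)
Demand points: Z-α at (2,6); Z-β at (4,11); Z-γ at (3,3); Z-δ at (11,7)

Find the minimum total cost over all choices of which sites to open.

Open {B, E}: assign each demand point to its cheapest open site.
  Z-α→E 5, Z-β→E 2, Z-γ→B 8, Z-δ→B 4
  latency cost 19, fixed 13 → total 32.
Compare {B, C}: latency cost 21 + fixed 12 = 33.
Compare {B, C, E}: latency cost 14 + fixed 19 = 33.
Compare {C}: latency cost 29 + fixed 6 = 35.
All other subsets cost ≥ 33. Minimum total cost: 32.

32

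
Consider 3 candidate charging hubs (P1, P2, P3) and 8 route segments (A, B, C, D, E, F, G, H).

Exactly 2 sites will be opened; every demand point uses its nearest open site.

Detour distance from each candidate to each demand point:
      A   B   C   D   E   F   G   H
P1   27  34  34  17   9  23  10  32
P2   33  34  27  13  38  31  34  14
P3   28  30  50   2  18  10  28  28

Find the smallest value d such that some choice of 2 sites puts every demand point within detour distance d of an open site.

30

Open {P2, P3}.
  Farthest demand point is B at detour distance 30 (to P3); all others are ≤ 30.
With {P1, P2} the worst case is 34.
With {P1, P3} the worst case is 34.
No size-2 selection achieves below 30.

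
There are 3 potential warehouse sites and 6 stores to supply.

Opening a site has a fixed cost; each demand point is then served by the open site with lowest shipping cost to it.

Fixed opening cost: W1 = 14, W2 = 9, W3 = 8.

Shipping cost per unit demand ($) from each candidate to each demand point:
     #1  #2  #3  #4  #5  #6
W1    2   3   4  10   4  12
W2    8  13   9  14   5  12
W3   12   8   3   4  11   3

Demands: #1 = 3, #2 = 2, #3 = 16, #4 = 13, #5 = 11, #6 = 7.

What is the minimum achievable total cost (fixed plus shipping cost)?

199

Open {W1, W3}: assign each demand point to its cheapest open site.
  #1→W1 3×2=6, #2→W1 2×3=6, #3→W3 16×3=48, #4→W3 13×4=52, #5→W1 11×4=44, #6→W3 7×3=21
  shipping cost 177, fixed 22 → total 199.
Compare {W1, W2, W3}: shipping cost 177 + fixed 31 = 208.
Compare {W2, W3}: shipping cost 216 + fixed 17 = 233.
Compare {W3}: shipping cost 294 + fixed 8 = 302.
All other subsets cost ≥ 208. Minimum total cost: 199.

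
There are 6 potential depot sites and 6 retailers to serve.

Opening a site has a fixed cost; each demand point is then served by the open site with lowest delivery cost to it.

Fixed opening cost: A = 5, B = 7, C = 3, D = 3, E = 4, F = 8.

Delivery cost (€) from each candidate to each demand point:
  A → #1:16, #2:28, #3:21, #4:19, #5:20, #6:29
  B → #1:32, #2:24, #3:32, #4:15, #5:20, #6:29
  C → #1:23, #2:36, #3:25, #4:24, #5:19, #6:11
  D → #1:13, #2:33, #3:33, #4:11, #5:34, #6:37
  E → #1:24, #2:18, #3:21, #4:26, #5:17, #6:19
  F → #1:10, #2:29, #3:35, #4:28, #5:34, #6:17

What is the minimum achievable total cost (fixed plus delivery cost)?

101

Open {C, D, E}: assign each demand point to its cheapest open site.
  #1→D 13, #2→E 18, #3→E 21, #4→D 11, #5→E 17, #6→C 11
  delivery cost 91, fixed 10 → total 101.
Compare {D, E}: delivery cost 99 + fixed 7 = 106.
Compare {A, C, D, E}: delivery cost 91 + fixed 15 = 106.
Compare {C, D, E, F}: delivery cost 88 + fixed 18 = 106.
All other subsets cost ≥ 106. Minimum total cost: 101.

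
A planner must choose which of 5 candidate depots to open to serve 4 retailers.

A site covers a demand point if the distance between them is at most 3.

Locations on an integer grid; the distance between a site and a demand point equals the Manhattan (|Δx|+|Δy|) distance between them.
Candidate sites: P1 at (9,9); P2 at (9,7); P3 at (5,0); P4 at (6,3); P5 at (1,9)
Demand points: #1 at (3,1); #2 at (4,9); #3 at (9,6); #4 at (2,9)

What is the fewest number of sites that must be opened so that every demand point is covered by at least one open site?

Coverage sets (demand points within 3 of each site):
  P1: {#3}
  P2: {#3}
  P3: {#1}
  P4: {}
  P5: {#2, #4}
No 2 sites suffice: every size-2 union leaves at least one demand point uncovered.
But {P1, P3, P5} covers everything, so the minimum is 3.

3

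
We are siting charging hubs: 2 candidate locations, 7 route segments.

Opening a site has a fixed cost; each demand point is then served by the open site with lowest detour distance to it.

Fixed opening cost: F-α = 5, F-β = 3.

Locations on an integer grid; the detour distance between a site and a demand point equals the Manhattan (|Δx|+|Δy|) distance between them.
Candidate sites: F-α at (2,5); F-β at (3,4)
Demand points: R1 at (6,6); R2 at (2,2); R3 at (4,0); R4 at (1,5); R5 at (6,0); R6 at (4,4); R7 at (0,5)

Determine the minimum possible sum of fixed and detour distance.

31

Open {F-β}: assign each demand point to its cheapest open site.
  R1→F-β 5, R2→F-β 3, R3→F-β 5, R4→F-β 3, R5→F-β 7, R6→F-β 1, R7→F-β 4
  detour distance 28, fixed 3 → total 31.
Compare {F-α, F-β}: detour distance 24 + fixed 8 = 32.
Compare {F-α}: detour distance 30 + fixed 5 = 35.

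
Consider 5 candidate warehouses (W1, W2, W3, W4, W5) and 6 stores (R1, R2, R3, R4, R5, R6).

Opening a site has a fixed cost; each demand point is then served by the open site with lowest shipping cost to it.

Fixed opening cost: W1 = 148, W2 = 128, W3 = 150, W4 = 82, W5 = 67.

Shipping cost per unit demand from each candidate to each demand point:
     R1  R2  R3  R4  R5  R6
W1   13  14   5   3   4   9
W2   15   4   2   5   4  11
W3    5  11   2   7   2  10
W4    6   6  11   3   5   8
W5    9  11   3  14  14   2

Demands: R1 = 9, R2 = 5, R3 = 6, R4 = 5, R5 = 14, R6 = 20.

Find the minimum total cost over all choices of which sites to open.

376

Open {W4, W5}: assign each demand point to its cheapest open site.
  R1→W4 9×6=54, R2→W4 5×6=30, R3→W5 6×3=18, R4→W4 5×3=15, R5→W4 14×5=70, R6→W5 20×2=40
  shipping cost 227, fixed 149 → total 376.
Compare {W2, W5}: shipping cost 234 + fixed 195 = 429.
Compare {W3, W5}: shipping cost 215 + fixed 217 = 432.
Compare {W3, W4, W5}: shipping cost 170 + fixed 299 = 469.
All other subsets cost ≥ 429. Minimum total cost: 376.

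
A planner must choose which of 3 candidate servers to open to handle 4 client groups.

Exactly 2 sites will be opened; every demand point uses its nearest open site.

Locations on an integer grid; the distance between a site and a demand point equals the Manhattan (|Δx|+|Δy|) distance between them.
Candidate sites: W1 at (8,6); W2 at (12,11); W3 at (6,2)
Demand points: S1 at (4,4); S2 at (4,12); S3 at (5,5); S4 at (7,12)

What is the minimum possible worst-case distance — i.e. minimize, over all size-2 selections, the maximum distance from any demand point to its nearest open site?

Open {W1, W2}.
  Farthest demand point is S2 at distance 9 (to W2); all others are ≤ 9.
With {W2, W3} the worst case is 9.
With {W1, W3} the worst case is 10.
No size-2 selection achieves below 9.

9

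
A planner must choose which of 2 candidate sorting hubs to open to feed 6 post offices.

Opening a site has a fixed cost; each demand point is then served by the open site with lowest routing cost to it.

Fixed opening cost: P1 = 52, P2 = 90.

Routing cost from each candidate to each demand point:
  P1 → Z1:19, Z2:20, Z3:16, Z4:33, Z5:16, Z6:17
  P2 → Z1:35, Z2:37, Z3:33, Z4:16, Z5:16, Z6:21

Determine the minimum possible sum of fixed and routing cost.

173

Open {P1}: assign each demand point to its cheapest open site.
  Z1→P1 19, Z2→P1 20, Z3→P1 16, Z4→P1 33, Z5→P1 16, Z6→P1 17
  routing cost 121, fixed 52 → total 173.
Compare {P1, P2}: routing cost 104 + fixed 142 = 246.
Compare {P2}: routing cost 158 + fixed 90 = 248.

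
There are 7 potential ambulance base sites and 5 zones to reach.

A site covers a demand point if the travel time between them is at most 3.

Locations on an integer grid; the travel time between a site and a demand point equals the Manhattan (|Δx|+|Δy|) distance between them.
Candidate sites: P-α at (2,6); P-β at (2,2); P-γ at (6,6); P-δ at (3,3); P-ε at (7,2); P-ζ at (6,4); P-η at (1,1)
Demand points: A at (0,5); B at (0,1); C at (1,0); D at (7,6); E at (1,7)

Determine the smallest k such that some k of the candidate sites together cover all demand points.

3

Coverage sets (demand points within 3 of each site):
  P-α: {A, E}
  P-β: {B, C}
  P-γ: {D}
  P-δ: {}
  P-ε: {}
  P-ζ: {D}
  P-η: {B, C}
No 2 sites suffice: every size-2 union leaves at least one demand point uncovered.
But {P-α, P-β, P-γ} covers everything, so the minimum is 3.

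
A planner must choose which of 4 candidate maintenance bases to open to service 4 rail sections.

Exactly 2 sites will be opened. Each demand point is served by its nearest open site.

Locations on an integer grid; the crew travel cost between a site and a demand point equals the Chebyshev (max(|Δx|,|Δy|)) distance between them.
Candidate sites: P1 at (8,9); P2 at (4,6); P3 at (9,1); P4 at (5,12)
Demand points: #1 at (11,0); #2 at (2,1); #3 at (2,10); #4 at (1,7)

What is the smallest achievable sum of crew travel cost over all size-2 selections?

Open {P2, P3}.
  #1→P3 2, #2→P2 5, #3→P2 4, #4→P2 3  ⇒ total 14.
Compare {P3, P4}: total 17.
Compare {P2, P4}: total 18.
No size-2 selection does better; minimum is 14.

14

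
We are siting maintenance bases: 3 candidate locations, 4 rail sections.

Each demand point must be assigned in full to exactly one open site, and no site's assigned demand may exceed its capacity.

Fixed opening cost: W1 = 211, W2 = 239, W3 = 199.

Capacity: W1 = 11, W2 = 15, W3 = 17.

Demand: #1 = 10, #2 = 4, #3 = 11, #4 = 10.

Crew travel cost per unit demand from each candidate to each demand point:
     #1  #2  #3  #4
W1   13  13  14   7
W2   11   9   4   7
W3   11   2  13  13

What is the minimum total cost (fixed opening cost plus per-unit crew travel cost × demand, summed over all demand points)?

Open {W1, W2, W3}; cheapest assignment that respects the capacities:
  W1 (cap 11, load 10): #4 — cost 10×7 = 70
  W2 (cap 15, load 11): #3 — cost 11×4 = 44
  W3 (cap 17, load 14): #1, #2 — cost 10×11 + 4×2 = 118
  Shipping 232, fixed 649 → total 881.
  Any other capacity-feasible assignment to {W1, W2, W3} ships for at least 232.
Total demand is 35 and no other set of sites has combined capacity ≥ 35, so {W1, W2, W3} is the only feasible choice of open sites. Minimum: 881.

881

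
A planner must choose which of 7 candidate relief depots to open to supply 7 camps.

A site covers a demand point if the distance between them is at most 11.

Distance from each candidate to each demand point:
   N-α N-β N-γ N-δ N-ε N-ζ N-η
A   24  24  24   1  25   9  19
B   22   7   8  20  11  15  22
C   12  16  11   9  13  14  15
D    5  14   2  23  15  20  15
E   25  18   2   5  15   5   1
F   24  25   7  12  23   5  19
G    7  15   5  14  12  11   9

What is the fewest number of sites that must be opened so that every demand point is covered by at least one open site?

3

Coverage sets (demand points within 11 of each site):
  A: {N-δ, N-ζ}
  B: {N-β, N-γ, N-ε}
  C: {N-γ, N-δ}
  D: {N-α, N-γ}
  E: {N-γ, N-δ, N-ζ, N-η}
  F: {N-γ, N-ζ}
  G: {N-α, N-γ, N-ζ, N-η}
No 2 sites suffice: every size-2 union leaves at least one demand point uncovered.
But {A, B, G} covers everything, so the minimum is 3.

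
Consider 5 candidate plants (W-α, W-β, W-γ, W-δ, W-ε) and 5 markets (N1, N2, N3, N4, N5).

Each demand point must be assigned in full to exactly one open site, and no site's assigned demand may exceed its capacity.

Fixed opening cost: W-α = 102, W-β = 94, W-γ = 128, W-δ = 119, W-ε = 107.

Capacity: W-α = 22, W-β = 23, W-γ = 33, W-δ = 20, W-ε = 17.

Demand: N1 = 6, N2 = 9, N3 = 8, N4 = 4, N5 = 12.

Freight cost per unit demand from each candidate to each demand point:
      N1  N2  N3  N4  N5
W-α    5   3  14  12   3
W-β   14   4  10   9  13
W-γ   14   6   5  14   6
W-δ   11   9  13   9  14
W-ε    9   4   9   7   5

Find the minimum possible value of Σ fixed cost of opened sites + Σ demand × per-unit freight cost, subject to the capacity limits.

414

Open {W-α, W-β}; cheapest assignment that respects the capacities:
  W-α (cap 22, load 18): N1, N5 — cost 6×5 + 12×3 = 66
  W-β (cap 23, load 21): N2, N3, N4 — cost 9×4 + 8×10 + 4×9 = 152
  Shipping 218, fixed 196 → total 414.
  Any other capacity-feasible assignment to {W-α, W-β} ships for at least 218.
Compare {W-α, W-ε}: its best feasible assignment gives total 431.
Compare {W-α, W-γ}: its best feasible assignment gives total 438.
Every other set of open sites that can feasibly serve all demand totals ≥ 431 even under its best assignment. Minimum: 414.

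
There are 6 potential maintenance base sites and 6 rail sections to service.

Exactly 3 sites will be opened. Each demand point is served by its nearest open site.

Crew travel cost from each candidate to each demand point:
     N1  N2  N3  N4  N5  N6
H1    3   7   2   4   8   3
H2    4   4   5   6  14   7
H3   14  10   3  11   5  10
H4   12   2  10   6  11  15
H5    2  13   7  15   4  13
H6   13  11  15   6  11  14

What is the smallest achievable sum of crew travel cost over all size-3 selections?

17

Open {H1, H4, H5}.
  N1→H5 2, N2→H4 2, N3→H1 2, N4→H1 4, N5→H5 4, N6→H1 3  ⇒ total 17.
Compare {H1, H2, H5}: total 19.
Compare {H1, H3, H4}: total 19.
No size-3 selection does better; minimum is 17.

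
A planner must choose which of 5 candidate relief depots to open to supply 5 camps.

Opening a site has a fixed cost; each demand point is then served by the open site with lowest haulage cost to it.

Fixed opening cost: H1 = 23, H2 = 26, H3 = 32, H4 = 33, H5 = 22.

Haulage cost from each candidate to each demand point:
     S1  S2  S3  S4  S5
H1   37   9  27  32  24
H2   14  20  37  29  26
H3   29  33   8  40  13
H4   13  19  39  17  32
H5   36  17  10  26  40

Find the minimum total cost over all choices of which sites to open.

Open {H3, H4}: assign each demand point to its cheapest open site.
  S1→H4 13, S2→H4 19, S3→H3 8, S4→H4 17, S5→H3 13
  haulage cost 70, fixed 65 → total 135.
Compare {H2, H5}: haulage cost 93 + fixed 48 = 141.
Compare {H2, H3}: haulage cost 84 + fixed 58 = 142.
Compare {H4, H5}: haulage cost 89 + fixed 55 = 144.
All other subsets cost ≥ 141. Minimum total cost: 135.

135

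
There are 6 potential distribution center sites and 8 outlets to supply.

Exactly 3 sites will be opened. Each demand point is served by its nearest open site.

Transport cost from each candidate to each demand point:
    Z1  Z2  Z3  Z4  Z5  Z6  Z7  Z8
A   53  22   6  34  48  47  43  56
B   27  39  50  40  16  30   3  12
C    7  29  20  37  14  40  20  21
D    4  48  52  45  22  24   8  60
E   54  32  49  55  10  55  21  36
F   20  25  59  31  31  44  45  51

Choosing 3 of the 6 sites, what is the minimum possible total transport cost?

Open {A, B, D}.
  Z1→D 4, Z2→A 22, Z3→A 6, Z4→A 34, Z5→B 16, Z6→D 24, Z7→B 3, Z8→B 12  ⇒ total 121.
Compare {A, B, C}: total 128.
Compare {A, C, D}: total 133.
No size-3 selection does better; minimum is 121.

121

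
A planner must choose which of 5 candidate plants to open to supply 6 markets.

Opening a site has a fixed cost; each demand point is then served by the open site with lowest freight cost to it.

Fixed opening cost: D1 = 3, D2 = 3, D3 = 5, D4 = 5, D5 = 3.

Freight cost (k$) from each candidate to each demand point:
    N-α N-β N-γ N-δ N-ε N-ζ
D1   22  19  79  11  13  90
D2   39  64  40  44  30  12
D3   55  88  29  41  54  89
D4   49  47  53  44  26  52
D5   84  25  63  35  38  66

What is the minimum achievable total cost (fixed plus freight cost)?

117

Open {D1, D2, D3}: assign each demand point to its cheapest open site.
  N-α→D1 22, N-β→D1 19, N-γ→D3 29, N-δ→D1 11, N-ε→D1 13, N-ζ→D2 12
  freight cost 106, fixed 11 → total 117.
Compare {D1, D2, D3, D5}: freight cost 106 + fixed 14 = 120.
Compare {D1, D2, D3, D4}: freight cost 106 + fixed 16 = 122.
Compare {D1, D2}: freight cost 117 + fixed 6 = 123.
All other subsets cost ≥ 120. Minimum total cost: 117.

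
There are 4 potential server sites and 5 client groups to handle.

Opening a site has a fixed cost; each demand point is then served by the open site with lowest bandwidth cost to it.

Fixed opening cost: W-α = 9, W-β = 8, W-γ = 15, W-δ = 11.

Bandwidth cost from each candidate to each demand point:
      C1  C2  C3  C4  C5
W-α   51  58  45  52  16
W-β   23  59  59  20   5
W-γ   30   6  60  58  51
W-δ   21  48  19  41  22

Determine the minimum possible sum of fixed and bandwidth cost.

Open {W-β, W-γ, W-δ}: assign each demand point to its cheapest open site.
  C1→W-δ 21, C2→W-γ 6, C3→W-δ 19, C4→W-β 20, C5→W-β 5
  bandwidth cost 71, fixed 34 → total 105.
Compare {W-α, W-β, W-γ, W-δ}: bandwidth cost 71 + fixed 43 = 114.
Compare {W-α, W-β, W-γ}: bandwidth cost 99 + fixed 32 = 131.
Compare {W-β, W-δ}: bandwidth cost 113 + fixed 19 = 132.
All other subsets cost ≥ 114. Minimum total cost: 105.

105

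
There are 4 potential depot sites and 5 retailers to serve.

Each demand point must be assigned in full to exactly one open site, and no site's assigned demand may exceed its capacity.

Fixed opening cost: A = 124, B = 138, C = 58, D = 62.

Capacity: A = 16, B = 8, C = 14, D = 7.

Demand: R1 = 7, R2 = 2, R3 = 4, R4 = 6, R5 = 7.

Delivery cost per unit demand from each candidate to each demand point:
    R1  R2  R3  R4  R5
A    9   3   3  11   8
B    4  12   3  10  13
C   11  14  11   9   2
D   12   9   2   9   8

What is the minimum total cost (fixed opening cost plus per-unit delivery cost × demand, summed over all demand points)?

Open {A, C}; cheapest assignment that respects the capacities:
  A (cap 16, load 13): R1, R2, R3 — cost 7×9 + 2×3 + 4×3 = 81
  C (cap 14, load 13): R4, R5 — cost 6×9 + 7×2 = 68
  Shipping 149, fixed 182 → total 331.
  Any other capacity-feasible assignment to {A, C} ships for at least 149.
Compare {B, C, D}: its best feasible assignment gives total 380.
Compare {A, C, D}: its best feasible assignment gives total 389.
Every other set of open sites that can feasibly serve all demand totals ≥ 380 even under its best assignment. Minimum: 331.

331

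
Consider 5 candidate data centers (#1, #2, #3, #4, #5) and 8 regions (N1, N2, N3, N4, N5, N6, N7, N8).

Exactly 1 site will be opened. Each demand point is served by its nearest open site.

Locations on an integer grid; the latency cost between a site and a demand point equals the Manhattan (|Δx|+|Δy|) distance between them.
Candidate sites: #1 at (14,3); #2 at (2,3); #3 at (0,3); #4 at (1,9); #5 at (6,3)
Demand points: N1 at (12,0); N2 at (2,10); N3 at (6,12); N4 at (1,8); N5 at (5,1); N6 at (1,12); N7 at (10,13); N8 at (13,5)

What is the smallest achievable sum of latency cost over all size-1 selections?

75

Open {#4}.
  N1→#4 20, N2→#4 2, N3→#4 8, N4→#4 1, N5→#4 12, N6→#4 3, N7→#4 13, N8→#4 16  ⇒ total 75.
Compare {#5}: total 79.
Compare {#2}: total 85.
No size-1 selection does better; minimum is 75.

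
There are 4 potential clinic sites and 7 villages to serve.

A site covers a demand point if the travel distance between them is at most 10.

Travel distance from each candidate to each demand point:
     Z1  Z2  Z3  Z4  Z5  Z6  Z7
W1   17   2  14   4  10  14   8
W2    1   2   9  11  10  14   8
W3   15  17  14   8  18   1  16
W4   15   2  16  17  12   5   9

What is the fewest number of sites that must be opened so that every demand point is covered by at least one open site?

Coverage sets (demand points within 10 of each site):
  W1: {Z2, Z4, Z5, Z7}
  W2: {Z1, Z2, Z3, Z5, Z7}
  W3: {Z4, Z6}
  W4: {Z2, Z6, Z7}
No single site covers all 7 demand points.
But {W2, W3} covers everything, so the minimum is 2.

2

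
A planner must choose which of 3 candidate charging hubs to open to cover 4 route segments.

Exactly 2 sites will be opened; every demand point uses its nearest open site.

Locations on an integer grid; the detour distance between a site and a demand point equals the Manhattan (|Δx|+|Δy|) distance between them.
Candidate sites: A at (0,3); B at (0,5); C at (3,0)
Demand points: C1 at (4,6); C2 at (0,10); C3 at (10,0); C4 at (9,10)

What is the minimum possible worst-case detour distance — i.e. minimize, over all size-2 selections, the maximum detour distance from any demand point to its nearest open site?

Open {A, B}.
  Farthest demand point is C4 at detour distance 14 (to B); all others are ≤ 14.
With {B, C} the worst case is 14.
With {A, C} the worst case is 16.
No size-2 selection achieves below 14.

14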